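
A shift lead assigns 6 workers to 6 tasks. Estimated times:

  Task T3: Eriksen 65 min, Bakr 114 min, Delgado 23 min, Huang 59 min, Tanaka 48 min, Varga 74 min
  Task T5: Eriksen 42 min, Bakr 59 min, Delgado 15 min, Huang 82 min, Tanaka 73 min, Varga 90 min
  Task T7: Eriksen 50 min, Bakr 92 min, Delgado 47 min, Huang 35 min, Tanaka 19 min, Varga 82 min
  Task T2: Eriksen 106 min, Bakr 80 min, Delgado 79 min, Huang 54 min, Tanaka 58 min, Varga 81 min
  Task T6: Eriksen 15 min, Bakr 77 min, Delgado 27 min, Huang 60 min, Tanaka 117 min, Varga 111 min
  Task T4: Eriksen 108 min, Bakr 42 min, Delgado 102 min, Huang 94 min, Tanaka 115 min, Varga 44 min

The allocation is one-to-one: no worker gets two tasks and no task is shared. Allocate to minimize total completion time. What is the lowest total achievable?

Treat this as an assignment problem: match each worker to one task.
Optimal: Eriksen→Task T6 (15 min), Bakr→Task T5 (59 min), Delgado→Task T3 (23 min), Huang→Task T2 (54 min), Tanaka→Task T7 (19 min), Varga→Task T4 (44 min) — total 15+59+23+54+19+44 = 214 min.
Column-greedy (each task in turn goes to its cheapest remaining worker) gives 259 min, worse by 45.
Swapping Varga↔Huang (Varga→Task T2 81 min, Huang→Task T4 94 min) adds 77.

Minimum total: 214 min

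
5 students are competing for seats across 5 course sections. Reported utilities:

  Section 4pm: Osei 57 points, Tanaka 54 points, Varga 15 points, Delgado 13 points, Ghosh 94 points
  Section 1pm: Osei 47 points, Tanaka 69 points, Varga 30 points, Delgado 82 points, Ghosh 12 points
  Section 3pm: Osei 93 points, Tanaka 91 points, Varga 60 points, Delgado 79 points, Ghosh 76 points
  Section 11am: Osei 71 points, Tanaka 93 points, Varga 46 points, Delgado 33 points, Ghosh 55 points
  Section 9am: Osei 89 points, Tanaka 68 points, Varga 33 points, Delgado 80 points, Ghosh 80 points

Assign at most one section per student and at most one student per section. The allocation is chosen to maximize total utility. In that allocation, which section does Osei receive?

Optimal: Osei→Section 9am (89 points), Tanaka→Section 11am (93 points), Varga→Section 3pm (60 points), Delgado→Section 1pm (82 points), Ghosh→Section 4pm (94 points) — total 89+93+60+82+94 = 418 points.
Max-entry greedy (repeatedly take the single best remaining cell) gives 395 points, worse by 23.
Next-best assignment: Osei→Section 9am, Tanaka→Section 3pm, Varga→Section 11am, Delgado→Section 1pm, Ghosh→Section 4pm = 402 points.
Swapping Tanaka↔Ghosh (Tanaka→Section 4pm 54 points, Ghosh→Section 11am 55 points) loses 78.
No other one-to-one assignment exceeds 418 points.
Osei's own top section is Section 3pm (93 points), but forcing Osei→Section 3pm and reassigning the rest optimally gives only 395 points — worse by 23.

Osei receives Section 9am.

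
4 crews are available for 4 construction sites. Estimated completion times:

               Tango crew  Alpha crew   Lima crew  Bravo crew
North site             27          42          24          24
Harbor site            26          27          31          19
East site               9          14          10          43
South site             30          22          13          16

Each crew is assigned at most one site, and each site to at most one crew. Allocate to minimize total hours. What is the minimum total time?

Minimum total: 73 hours

This is the linear assignment problem.
Optimal: Tango crew→North site (27 hours), Alpha crew→East site (14 hours), Lima crew→South site (13 hours), Bravo crew→Harbor site (19 hours) — total 27+14+13+19 = 73 hours.
Column-greedy (each site in turn goes to its cheapest remaining crew) gives 74 hours, worse by 1.
Swapping Alpha crew↔Tango crew (Alpha crew→North site 42 hours, Tango crew→East site 9 hours) adds 10.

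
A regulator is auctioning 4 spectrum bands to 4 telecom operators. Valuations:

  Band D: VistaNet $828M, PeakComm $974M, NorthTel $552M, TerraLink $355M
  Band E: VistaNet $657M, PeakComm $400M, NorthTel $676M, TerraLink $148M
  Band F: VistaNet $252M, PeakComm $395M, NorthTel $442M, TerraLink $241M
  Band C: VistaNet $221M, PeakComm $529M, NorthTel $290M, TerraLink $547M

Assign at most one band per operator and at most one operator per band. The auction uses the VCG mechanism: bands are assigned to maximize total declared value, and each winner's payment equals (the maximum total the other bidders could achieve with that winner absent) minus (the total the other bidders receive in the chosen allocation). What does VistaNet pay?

VistaNet pays $234M.

Efficient allocation: VistaNet→Band E ($657M), PeakComm→Band D ($974M), NorthTel→Band F ($442M), TerraLink→Band C ($547M); total welfare W = $2620M.
VistaNet receives Band E at value $657M, so the others get W − 657 = $1963M.
Without VistaNet: best allocation of the remaining 3 bidders over all 4 bands is PeakComm→Band D ($974M), NorthTel→Band E ($676M), TerraLink→Band C ($547M), total $2197M.
VCG payment = (others' best without VistaNet) − (others' welfare with VistaNet) = 2197 − 1963 = $234M.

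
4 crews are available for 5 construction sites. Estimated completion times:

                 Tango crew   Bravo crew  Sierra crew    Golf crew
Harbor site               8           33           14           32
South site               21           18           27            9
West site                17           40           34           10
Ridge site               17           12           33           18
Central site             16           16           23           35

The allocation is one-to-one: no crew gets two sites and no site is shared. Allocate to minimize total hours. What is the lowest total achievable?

Min total: 51 hours

This is a one-to-one assignment (minimum-cost bipartite matching).
Optimal: Tango crew→Central site (16 hours), Bravo crew→Ridge site (12 hours), Sierra crew→Harbor site (14 hours), Golf crew→South site (9 hours) — total 16+12+14+9 = 51 hours.
Row-greedy (each crew in turn takes its cheapest remaining site) gives 52 hours, worse by 1.
Next-best assignment: Tango crew→Harbor site, Bravo crew→Ridge site, Sierra crew→Central site, Golf crew→South site = 52 hours.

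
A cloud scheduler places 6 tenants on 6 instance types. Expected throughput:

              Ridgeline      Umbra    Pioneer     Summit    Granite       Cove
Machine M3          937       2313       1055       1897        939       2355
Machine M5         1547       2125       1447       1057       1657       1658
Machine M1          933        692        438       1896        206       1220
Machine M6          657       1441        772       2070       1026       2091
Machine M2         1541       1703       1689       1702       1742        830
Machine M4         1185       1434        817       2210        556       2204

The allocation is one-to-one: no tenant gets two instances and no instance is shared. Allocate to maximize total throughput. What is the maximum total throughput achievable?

This is a one-to-one assignment (maximum-weight bipartite matching).
Optimal: Ridgeline→Machine M1 (933 ops/s), Umbra→Machine M3 (2313 ops/s), Pioneer→Machine M2 (1689 ops/s), Summit→Machine M4 (2210 ops/s), Granite→Machine M5 (1657 ops/s), Cove→Machine M6 (2091 ops/s) — total 933+2313+1689+2210+1657+2091 = 10893 ops/s.
Next-best assignment: Ridgeline→Machine M1, Umbra→Machine M3, Pioneer→Machine M2, Summit→Machine M6, Granite→Machine M5, Cove→Machine M4 = 10866 ops/s.
No other one-to-one assignment exceeds 10893 ops/s.

Max total: 10893 ops/s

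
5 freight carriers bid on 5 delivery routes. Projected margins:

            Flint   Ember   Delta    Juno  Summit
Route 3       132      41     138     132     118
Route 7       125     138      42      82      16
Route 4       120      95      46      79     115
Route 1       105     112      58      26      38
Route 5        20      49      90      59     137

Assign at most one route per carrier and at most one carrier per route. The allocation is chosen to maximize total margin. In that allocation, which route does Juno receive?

Juno receives Route 4.

This is the linear assignment problem.
Optimal: Flint→Route 1 ($105k), Ember→Route 7 ($138k), Delta→Route 3 ($138k), Juno→Route 4 ($79k), Summit→Route 5 ($137k) — total 105+138+138+79+137 = $597k.
Column-greedy (each route in turn goes to its best remaining carrier) gives $493k, worse by 104.
Next-best assignment: Flint→Route 7, Ember→Route 1, Delta→Route 3, Juno→Route 4, Summit→Route 5 = $591k.
Swapping Delta↔Ember (Delta→Route 7 $42k, Ember→Route 3 $41k) loses 193.
Juno's own top route is Route 3 ($132k), but forcing Juno→Route 3 and reassigning the rest optimally gives only $585k — worse by 12.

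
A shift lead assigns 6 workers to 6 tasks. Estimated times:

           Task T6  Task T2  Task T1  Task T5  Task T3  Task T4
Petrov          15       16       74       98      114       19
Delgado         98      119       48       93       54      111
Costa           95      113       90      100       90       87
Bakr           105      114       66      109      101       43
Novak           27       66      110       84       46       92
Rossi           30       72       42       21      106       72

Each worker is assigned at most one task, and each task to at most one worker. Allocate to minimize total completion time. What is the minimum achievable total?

Min total: 245 min

Optimal: Petrov→Task T2 (16 min), Delgado→Task T1 (48 min), Costa→Task T3 (90 min), Bakr→Task T4 (43 min), Novak→Task T6 (27 min), Rossi→Task T5 (21 min) — total 16+48+90+43+27+21 = 245 min.
Min-entry greedy (repeatedly take the single cheapest remaining cell) gives 286 min, worse by 41.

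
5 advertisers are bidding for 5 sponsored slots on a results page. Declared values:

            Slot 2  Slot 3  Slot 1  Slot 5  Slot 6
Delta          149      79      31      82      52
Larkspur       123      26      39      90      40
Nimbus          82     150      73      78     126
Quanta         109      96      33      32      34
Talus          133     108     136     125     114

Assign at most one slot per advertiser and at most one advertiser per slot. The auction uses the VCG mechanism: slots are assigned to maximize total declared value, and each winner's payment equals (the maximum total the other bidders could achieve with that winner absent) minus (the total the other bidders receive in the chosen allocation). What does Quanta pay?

Quanta pays $24.

Efficient allocation: Delta→Slot 2 ($149), Larkspur→Slot 5 ($90), Nimbus→Slot 6 ($126), Quanta→Slot 3 ($96), Talus→Slot 1 ($136); total welfare W = $597.
Quanta receives Slot 3 at value $96, so the others get W − 96 = $501.
Without Quanta: best allocation of the remaining 4 bidders over all 5 slots is Delta→Slot 2 ($149), Larkspur→Slot 5 ($90), Nimbus→Slot 3 ($150), Talus→Slot 1 ($136), total $525.
VCG payment = (others' best without Quanta) − (others' welfare with Quanta) = 525 − 501 = $24.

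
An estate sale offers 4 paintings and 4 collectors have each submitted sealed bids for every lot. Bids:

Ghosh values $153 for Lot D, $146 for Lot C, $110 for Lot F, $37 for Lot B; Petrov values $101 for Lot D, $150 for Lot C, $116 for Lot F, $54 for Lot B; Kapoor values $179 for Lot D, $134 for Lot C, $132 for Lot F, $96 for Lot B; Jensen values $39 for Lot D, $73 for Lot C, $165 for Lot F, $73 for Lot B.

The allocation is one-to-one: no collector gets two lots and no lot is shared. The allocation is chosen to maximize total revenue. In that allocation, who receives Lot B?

Kapoor receives Lot B.

Treat this as an assignment problem: match each collector to one lot.
Optimal: Ghosh→Lot D ($153), Petrov→Lot C ($150), Kapoor→Lot B ($96), Jensen→Lot F ($165) — total 153+150+96+165 = $564.
Column-greedy (each lot in turn goes to its best remaining collector) gives $531, worse by 33.
Next-best assignment: Ghosh→Lot C, Petrov→Lot B, Kapoor→Lot D, Jensen→Lot F = $544.
Swapping Petrov↔Ghosh (Petrov→Lot D $101, Ghosh→Lot C $146) loses 56.
Checked against all permutations: $564 is optimal.
Kapoor's own top lot is Lot D ($179), but forcing Kapoor→Lot D and reassigning the rest optimally gives only $544 — worse by 20.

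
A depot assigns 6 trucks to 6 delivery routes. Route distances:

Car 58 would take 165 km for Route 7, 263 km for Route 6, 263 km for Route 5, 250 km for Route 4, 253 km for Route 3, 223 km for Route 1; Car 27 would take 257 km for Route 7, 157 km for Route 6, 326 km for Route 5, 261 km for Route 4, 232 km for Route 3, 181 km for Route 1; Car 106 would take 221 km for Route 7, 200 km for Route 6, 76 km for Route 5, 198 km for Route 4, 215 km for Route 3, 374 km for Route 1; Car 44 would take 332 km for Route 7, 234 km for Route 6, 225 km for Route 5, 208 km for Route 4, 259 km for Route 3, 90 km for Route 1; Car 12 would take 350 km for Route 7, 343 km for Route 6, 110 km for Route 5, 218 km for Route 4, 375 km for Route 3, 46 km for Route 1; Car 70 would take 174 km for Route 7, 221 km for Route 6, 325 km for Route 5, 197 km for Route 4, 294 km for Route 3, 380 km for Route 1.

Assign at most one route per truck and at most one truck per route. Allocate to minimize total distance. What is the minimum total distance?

Min total: 900 km

Optimal: Car 58→Route 7 (165 km), Car 27→Route 6 (157 km), Car 106→Route 5 (76 km), Car 44→Route 3 (259 km), Car 12→Route 1 (46 km), Car 70→Route 4 (197 km) — total 165+157+76+259+46+197 = 900 km.
Row-greedy (each truck in turn takes its cheapest remaining route) gives 1000 km, worse by 100.
Swapping Car 106↔Car 44 (Car 106→Route 3 215 km, Car 44→Route 5 225 km) adds 105.
Checked against all permutations: 900 km is optimal.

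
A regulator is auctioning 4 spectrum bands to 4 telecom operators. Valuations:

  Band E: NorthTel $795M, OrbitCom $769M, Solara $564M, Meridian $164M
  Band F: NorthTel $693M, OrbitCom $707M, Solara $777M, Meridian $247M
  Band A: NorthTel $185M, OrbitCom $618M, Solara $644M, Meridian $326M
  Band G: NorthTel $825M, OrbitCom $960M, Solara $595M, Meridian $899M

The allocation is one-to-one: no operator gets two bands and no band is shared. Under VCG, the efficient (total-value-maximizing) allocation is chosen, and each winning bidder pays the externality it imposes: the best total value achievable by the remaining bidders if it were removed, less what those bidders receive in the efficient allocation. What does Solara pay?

Efficient allocation: NorthTel→Band E ($795M), OrbitCom→Band A ($618M), Solara→Band F ($777M), Meridian→Band G ($899M); total welfare W = $3089M.
Solara receives Band F at value $777M, so the others get W − 777 = $2312M.
Without Solara: best allocation of the remaining 3 bidders over all 4 bands is NorthTel→Band E ($795M), OrbitCom→Band F ($707M), Meridian→Band G ($899M), total $2401M.
VCG payment = (others' best without Solara) − (others' welfare with Solara) = 2401 − 2312 = $89M.

Solara pays $89M.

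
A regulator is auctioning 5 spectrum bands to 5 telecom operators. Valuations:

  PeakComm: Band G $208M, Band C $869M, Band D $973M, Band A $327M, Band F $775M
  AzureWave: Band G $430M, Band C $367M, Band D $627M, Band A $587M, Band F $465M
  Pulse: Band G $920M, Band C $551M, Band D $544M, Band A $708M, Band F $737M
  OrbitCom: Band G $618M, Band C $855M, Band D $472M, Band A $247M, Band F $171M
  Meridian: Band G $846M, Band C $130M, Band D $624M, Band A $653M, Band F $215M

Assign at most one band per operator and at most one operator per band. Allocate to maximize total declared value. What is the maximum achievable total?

Maximum total: $3998M

Optimal: PeakComm→Band D ($973M), AzureWave→Band A ($587M), Pulse→Band F ($737M), OrbitCom→Band C ($855M), Meridian→Band G ($846M) — total 973+587+737+855+846 = $3998M.
Swapping Meridian↔AzureWave (Meridian→Band A $653M, AzureWave→Band G $430M) loses 350.
No other one-to-one assignment exceeds $3998M.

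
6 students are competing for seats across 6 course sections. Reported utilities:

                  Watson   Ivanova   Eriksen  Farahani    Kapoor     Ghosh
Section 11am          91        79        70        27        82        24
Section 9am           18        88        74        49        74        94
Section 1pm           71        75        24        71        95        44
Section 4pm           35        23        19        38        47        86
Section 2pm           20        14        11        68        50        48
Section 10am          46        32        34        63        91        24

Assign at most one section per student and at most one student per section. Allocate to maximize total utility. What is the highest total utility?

Max total: 485 points

Treat this as an assignment problem: match each student to one section.
Optimal: Watson→Section 11am (91 points), Ivanova→Section 1pm (75 points), Eriksen→Section 9am (74 points), Farahani→Section 2pm (68 points), Kapoor→Section 10am (91 points), Ghosh→Section 4pm (86 points) — total 91+75+74+68+91+86 = 485 points.
Column-greedy (each section in turn goes to its best remaining student) gives 366 points, worse by 119.
Next-best assignment: Watson→Section 1pm, Ivanova→Section 9am, Eriksen→Section 11am, Farahani→Section 2pm, Kapoor→Section 10am, Ghosh→Section 4pm = 474 points.
Swapping Kapoor↔Farahani (Kapoor→Section 2pm 50 points, Farahani→Section 10am 63 points) loses 46.
Checked against all permutations: 485 points is optimal.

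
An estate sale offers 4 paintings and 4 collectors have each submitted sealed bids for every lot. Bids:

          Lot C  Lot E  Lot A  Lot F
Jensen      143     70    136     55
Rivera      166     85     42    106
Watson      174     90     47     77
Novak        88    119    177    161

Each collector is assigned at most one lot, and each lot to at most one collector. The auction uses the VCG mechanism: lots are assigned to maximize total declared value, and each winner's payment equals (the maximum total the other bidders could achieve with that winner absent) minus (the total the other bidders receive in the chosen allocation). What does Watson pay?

Efficient allocation: Jensen→Lot A ($136), Rivera→Lot E ($85), Watson→Lot C ($174), Novak→Lot F ($161); total welfare W = $556.
Watson receives Lot C at value $174, so the others get W − 174 = $382.
Without Watson: best allocation of the remaining 3 bidders over all 4 lots is Jensen→Lot A ($136), Rivera→Lot C ($166), Novak→Lot F ($161), total $463.
VCG payment = (others' best without Watson) − (others' welfare with Watson) = 463 − 382 = $81.

Watson pays $81.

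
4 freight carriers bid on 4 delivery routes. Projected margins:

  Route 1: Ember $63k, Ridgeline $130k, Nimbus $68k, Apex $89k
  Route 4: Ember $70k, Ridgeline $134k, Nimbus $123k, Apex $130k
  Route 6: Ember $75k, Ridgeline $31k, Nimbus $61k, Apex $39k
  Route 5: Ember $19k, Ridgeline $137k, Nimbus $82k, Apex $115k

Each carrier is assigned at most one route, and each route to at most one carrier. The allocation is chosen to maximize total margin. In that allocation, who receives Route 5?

Apex receives Route 5.

This is the linear assignment problem.
Optimal: Ember→Route 6 ($75k), Ridgeline→Route 1 ($130k), Nimbus→Route 4 ($123k), Apex→Route 5 ($115k) — total 75+130+123+115 = $443k.
Row-greedy (each carrier in turn takes its best remaining route) gives $424k, worse by 19.
Next-best assignment: Ember→Route 6, Ridgeline→Route 5, Nimbus→Route 4, Apex→Route 1 = $424k.
Checked against all permutations: $443k is optimal.
Apex's own top route is Route 4 ($130k), but forcing Apex→Route 4 and reassigning the rest optimally gives only $417k — worse by 26.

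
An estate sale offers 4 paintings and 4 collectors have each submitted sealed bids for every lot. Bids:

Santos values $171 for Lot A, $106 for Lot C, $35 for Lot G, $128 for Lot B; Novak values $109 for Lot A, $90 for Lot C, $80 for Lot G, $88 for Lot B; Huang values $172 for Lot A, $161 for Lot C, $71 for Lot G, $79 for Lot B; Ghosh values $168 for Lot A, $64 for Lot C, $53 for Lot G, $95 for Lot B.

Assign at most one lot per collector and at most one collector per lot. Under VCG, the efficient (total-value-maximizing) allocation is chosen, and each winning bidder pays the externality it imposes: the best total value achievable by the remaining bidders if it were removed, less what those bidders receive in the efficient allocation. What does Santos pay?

Santos pays $8.

Efficient allocation: Santos→Lot B ($128), Novak→Lot G ($80), Huang→Lot C ($161), Ghosh→Lot A ($168); total welfare W = $537.
Santos receives Lot B at value $128, so the others get W − 128 = $409.
Without Santos: best allocation of the remaining 3 bidders over all 4 lots is Novak→Lot B ($88), Huang→Lot C ($161), Ghosh→Lot A ($168), total $417.
VCG payment = (others' best without Santos) − (others' welfare with Santos) = 417 − 409 = $8.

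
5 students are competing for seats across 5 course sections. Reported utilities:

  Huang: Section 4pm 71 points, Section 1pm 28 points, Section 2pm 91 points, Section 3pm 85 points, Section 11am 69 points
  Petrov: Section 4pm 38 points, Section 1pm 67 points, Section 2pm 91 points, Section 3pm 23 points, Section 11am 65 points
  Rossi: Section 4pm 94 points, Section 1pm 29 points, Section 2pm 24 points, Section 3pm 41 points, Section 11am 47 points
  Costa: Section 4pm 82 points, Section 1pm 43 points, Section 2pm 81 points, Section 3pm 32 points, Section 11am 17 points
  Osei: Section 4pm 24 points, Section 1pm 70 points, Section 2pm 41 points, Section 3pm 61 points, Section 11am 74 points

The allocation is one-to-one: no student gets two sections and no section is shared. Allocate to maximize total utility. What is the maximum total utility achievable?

Treat this as an assignment problem: match each student to one section.
Optimal: Huang→Section 3pm (85 points), Petrov→Section 1pm (67 points), Rossi→Section 4pm (94 points), Costa→Section 2pm (81 points), Osei→Section 11am (74 points) — total 85+67+94+81+74 = 401 points.
Column-greedy (each section in turn goes to its best remaining student) gives 352 points, worse by 49.
Swapping Huang↔Rossi (Huang→Section 4pm 71 points, Rossi→Section 3pm 41 points) loses 67.

Maximum total: 401 points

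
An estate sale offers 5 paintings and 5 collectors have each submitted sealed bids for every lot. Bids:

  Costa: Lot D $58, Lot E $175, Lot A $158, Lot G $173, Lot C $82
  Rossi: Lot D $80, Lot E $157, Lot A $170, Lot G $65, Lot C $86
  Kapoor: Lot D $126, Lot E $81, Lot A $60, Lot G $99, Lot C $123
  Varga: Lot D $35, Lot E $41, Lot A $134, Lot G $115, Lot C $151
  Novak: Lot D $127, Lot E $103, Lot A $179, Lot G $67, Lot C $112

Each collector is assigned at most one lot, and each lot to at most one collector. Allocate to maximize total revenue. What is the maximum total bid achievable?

This is the linear assignment problem.
Optimal: Costa→Lot G ($173), Rossi→Lot E ($157), Kapoor→Lot D ($126), Varga→Lot C ($151), Novak→Lot A ($179) — total 173+157+126+151+179 = $786.
Max-entry greedy (repeatedly take the single best remaining cell) gives $696, worse by 90.
Next-best assignment: Costa→Lot G, Rossi→Lot A, Kapoor→Lot D, Varga→Lot C, Novak→Lot E = $723.
Checked against all permutations: $786 is optimal.

Max total: $786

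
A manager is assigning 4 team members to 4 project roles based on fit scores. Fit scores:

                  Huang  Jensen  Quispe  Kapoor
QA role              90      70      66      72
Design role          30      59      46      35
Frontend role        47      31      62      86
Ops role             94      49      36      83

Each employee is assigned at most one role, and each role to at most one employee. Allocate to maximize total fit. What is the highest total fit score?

Max total: 305 pts

This is the linear assignment problem.
Optimal: Huang→Ops role (94 pts), Jensen→Design role (59 pts), Quispe→QA role (66 pts), Kapoor→Frontend role (86 pts) — total 94+59+66+86 = 305 pts.
Row-greedy (each employee in turn takes its best remaining role) gives 261 pts, worse by 44.
Next-best assignment: Huang→Ops role, Jensen→QA role, Quispe→Design role, Kapoor→Frontend role = 296 pts.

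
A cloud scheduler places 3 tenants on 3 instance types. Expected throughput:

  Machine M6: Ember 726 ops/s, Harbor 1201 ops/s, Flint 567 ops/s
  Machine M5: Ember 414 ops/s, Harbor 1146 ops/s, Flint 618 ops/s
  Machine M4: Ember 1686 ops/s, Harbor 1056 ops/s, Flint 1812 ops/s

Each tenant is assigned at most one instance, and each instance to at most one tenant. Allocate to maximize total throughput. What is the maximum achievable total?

Max total: 3684 ops/s

This is a one-to-one assignment (maximum-weight bipartite matching).
Optimal: Ember→Machine M6 (726 ops/s), Harbor→Machine M5 (1146 ops/s), Flint→Machine M4 (1812 ops/s) — total 726+1146+1812 = 3684 ops/s.
Max-entry greedy (repeatedly take the single best remaining cell) gives 3427 ops/s, worse by 257.
Next-best assignment: Ember→Machine M4, Harbor→Machine M6, Flint→Machine M5 = 3505 ops/s.
No other one-to-one assignment exceeds 3684 ops/s.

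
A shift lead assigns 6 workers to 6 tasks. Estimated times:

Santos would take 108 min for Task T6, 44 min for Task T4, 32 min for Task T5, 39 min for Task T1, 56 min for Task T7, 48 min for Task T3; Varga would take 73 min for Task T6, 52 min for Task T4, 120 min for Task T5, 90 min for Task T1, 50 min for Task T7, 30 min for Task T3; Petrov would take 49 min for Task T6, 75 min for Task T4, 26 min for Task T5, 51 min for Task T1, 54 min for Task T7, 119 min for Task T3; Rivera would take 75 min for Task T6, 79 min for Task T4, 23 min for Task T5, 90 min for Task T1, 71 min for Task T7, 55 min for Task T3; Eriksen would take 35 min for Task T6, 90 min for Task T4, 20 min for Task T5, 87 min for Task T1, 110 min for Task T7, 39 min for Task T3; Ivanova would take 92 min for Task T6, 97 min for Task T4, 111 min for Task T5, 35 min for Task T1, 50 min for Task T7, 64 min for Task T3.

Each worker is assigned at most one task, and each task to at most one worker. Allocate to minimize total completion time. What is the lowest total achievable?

Min total: 221 min

This is a one-to-one assignment (minimum-cost bipartite matching).
Optimal: Santos→Task T4 (44 min), Varga→Task T3 (30 min), Petrov→Task T7 (54 min), Rivera→Task T5 (23 min), Eriksen→Task T6 (35 min), Ivanova→Task T1 (35 min) — total 44+30+54+23+35+35 = 221 min.
Column-greedy (each task in turn goes to its cheapest remaining worker) gives 306 min, worse by 85.
Checked against all permutations: 221 min is optimal.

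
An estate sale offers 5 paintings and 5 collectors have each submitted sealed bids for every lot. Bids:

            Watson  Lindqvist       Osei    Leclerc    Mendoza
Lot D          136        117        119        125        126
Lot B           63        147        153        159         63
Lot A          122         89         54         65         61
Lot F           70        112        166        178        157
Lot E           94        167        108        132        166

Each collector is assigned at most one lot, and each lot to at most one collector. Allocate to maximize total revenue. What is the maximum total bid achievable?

Max total: $746

This is a one-to-one assignment (maximum-weight bipartite matching).
Optimal: Watson→Lot A ($122), Lindqvist→Lot E ($167), Osei→Lot B ($153), Leclerc→Lot F ($178), Mendoza→Lot D ($126) — total 122+167+153+178+126 = $746.
Max-entry greedy (repeatedly take the single best remaining cell) gives $695, worse by 51.
Swapping Leclerc↔Mendoza (Leclerc→Lot D $125, Mendoza→Lot F $157) loses 22.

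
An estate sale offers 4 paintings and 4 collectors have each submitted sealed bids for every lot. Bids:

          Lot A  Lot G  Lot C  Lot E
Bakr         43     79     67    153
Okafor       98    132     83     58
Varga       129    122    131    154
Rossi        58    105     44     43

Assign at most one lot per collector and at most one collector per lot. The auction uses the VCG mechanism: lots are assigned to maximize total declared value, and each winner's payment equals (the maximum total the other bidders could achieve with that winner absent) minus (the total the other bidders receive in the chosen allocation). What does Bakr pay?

Efficient allocation: Bakr→Lot E ($153), Okafor→Lot A ($98), Varga→Lot C ($131), Rossi→Lot G ($105); total welfare W = $487.
Bakr receives Lot E at value $153, so the others get W − 153 = $334.
Without Bakr: best allocation of the remaining 3 bidders over all 4 lots is Okafor→Lot A ($98), Varga→Lot E ($154), Rossi→Lot G ($105), total $357.
VCG payment = (others' best without Bakr) − (others' welfare with Bakr) = 357 − 334 = $23.

Bakr pays $23.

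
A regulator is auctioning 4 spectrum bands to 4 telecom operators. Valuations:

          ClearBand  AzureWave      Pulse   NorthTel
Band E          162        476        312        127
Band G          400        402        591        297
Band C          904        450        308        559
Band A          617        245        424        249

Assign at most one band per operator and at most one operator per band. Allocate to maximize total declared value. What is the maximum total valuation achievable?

Optimal: ClearBand→Band A ($617M), AzureWave→Band E ($476M), Pulse→Band G ($591M), NorthTel→Band C ($559M) — total 617+476+591+559 = $2243M.
Column-greedy (each band in turn goes to its best remaining operator) gives $2220M, worse by 23.
Swapping Pulse↔ClearBand (Pulse→Band A $424M, ClearBand→Band G $400M) loses 384.
No other one-to-one assignment exceeds $2243M.

Maximum total: $2243M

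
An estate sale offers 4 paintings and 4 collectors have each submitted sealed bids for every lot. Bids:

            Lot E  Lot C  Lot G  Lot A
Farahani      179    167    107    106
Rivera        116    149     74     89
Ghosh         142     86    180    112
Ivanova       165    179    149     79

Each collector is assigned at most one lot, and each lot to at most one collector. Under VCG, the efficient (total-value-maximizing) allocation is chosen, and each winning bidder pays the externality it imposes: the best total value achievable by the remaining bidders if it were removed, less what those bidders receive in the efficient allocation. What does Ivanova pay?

Ivanova pays $60.

Efficient allocation: Farahani→Lot E ($179), Rivera→Lot A ($89), Ghosh→Lot G ($180), Ivanova→Lot C ($179); total welfare W = $627.
Ivanova receives Lot C at value $179, so the others get W − 179 = $448.
Without Ivanova: best allocation of the remaining 3 bidders over all 4 lots is Farahani→Lot E ($179), Rivera→Lot C ($149), Ghosh→Lot G ($180), total $508.
VCG payment = (others' best without Ivanova) − (others' welfare with Ivanova) = 508 − 448 = $60.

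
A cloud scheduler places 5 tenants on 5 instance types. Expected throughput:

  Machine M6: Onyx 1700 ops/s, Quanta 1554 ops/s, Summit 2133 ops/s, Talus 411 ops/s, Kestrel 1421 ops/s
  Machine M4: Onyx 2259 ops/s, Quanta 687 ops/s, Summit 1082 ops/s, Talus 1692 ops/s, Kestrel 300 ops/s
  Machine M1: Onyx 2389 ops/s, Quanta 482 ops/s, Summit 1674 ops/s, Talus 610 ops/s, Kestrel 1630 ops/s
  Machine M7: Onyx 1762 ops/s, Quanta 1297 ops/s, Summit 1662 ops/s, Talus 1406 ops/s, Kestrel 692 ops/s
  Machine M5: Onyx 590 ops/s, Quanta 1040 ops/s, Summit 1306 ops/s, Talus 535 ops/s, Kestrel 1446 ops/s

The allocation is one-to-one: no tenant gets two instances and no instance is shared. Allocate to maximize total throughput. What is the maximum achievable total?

Maximum total: 8957 ops/s

Optimal: Onyx→Machine M1 (2389 ops/s), Quanta→Machine M7 (1297 ops/s), Summit→Machine M6 (2133 ops/s), Talus→Machine M4 (1692 ops/s), Kestrel→Machine M5 (1446 ops/s) — total 2389+1297+2133+1692+1446 = 8957 ops/s.
Row-greedy (each tenant in turn takes its best remaining instance) gives 8743 ops/s, worse by 214.
Swapping Quanta↔Onyx (Quanta→Machine M1 482 ops/s, Onyx→Machine M7 1762 ops/s) loses 1442.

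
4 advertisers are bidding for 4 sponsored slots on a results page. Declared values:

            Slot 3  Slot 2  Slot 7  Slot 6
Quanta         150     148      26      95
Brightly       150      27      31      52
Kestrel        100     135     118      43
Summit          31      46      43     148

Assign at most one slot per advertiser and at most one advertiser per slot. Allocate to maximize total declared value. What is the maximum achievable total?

Max total: $564

Optimal: Quanta→Slot 2 ($148), Brightly→Slot 3 ($150), Kestrel→Slot 7 ($118), Summit→Slot 6 ($148) — total 148+150+118+148 = $564.
Row-greedy (each advertiser in turn takes its best remaining slot) gives $380, worse by 184.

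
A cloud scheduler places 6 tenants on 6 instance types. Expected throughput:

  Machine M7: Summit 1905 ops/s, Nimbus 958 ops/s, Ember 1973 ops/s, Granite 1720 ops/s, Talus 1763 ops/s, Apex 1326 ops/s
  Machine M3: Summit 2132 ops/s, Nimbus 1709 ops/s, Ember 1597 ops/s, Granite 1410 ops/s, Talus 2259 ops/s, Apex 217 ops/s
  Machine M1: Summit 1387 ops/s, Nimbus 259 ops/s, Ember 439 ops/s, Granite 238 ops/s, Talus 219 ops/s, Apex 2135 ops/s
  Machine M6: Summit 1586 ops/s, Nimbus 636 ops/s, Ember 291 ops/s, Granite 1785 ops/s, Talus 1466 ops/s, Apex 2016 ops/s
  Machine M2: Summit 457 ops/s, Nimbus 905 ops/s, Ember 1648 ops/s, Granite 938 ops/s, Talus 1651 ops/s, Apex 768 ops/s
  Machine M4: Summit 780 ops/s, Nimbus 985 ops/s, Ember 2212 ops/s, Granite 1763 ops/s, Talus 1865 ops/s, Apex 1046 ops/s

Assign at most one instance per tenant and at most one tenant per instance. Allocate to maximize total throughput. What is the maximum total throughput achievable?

Maximum total: 11397 ops/s

Optimal: Summit→Machine M7 (1905 ops/s), Nimbus→Machine M3 (1709 ops/s), Ember→Machine M4 (2212 ops/s), Granite→Machine M6 (1785 ops/s), Talus→Machine M2 (1651 ops/s), Apex→Machine M1 (2135 ops/s) — total 1905+1709+2212+1785+1651+2135 = 11397 ops/s.
Max-entry greedy (repeatedly take the single best remaining cell) gives 11201 ops/s, worse by 196.
Swapping Talus↔Ember (Talus→Machine M4 1865 ops/s, Ember→Machine M2 1648 ops/s) loses 350.
No other one-to-one assignment exceeds 11397 ops/s.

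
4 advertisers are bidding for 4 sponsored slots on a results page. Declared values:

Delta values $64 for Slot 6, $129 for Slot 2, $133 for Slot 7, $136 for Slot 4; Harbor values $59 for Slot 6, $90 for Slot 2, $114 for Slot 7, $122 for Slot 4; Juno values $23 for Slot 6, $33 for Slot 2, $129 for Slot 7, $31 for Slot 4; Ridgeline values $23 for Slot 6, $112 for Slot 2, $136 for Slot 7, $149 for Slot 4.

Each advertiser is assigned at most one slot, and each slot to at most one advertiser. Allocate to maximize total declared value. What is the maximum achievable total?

Optimal: Delta→Slot 2 ($129), Harbor→Slot 6 ($59), Juno→Slot 7 ($129), Ridgeline→Slot 4 ($149) — total 129+59+129+149 = $466.
Max-entry greedy (repeatedly take the single best remaining cell) gives $395, worse by 71.
Next-best assignment: Delta→Slot 4, Harbor→Slot 6, Juno→Slot 7, Ridgeline→Slot 2 = $436.

Max total: $466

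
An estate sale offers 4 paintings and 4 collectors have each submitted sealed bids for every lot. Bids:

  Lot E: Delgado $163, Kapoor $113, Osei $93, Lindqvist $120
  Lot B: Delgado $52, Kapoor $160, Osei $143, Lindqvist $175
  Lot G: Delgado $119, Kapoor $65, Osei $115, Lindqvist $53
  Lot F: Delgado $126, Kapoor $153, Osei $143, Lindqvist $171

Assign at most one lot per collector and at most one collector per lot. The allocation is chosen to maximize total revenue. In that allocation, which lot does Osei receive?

This is a one-to-one assignment (maximum-weight bipartite matching).
Optimal: Delgado→Lot E ($163), Kapoor→Lot B ($160), Osei→Lot G ($115), Lindqvist→Lot F ($171) — total 163+160+115+171 = $609.
Column-greedy (each lot in turn goes to its best remaining collector) gives $606, worse by 3.
Next-best assignment: Delgado→Lot E, Kapoor→Lot F, Osei→Lot G, Lindqvist→Lot B = $606.
Osei's own top lot is Lot B ($143), but forcing Osei→Lot B and reassigning the rest optimally gives only $546 — worse by 63.

Osei receives Lot G.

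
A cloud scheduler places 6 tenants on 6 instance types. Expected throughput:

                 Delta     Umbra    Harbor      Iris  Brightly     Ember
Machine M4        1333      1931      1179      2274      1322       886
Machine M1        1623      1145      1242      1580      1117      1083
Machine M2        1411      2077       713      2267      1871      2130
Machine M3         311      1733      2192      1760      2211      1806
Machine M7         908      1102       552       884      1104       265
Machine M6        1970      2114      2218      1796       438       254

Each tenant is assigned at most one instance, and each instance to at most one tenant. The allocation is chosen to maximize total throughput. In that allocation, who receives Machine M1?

Treat this as an assignment problem: match each tenant to one instance.
Optimal: Delta→Machine M1 (1623 ops/s), Umbra→Machine M7 (1102 ops/s), Harbor→Machine M6 (2218 ops/s), Iris→Machine M4 (2274 ops/s), Brightly→Machine M3 (2211 ops/s), Ember→Machine M2 (2130 ops/s) — total 1623+1102+2218+2274+2211+2130 = 11558 ops/s.
Row-greedy (each tenant in turn takes its best remaining instance) gives 9895 ops/s, worse by 1663.
Next-best assignment: Delta→Machine M1, Umbra→Machine M6, Harbor→Machine M3, Iris→Machine M4, Brightly→Machine M7, Ember→Machine M2 = 11437 ops/s.
Swapping Delta↔Brightly (Delta→Machine M3 311 ops/s, Brightly→Machine M1 1117 ops/s) loses 2406.
Every other assignment is strictly worse.
Delta's own top instance is Machine M6 (1970 ops/s), but forcing Delta→Machine M6 and reassigning the rest optimally gives only 10929 ops/s — worse by 629.

Delta receives Machine M1.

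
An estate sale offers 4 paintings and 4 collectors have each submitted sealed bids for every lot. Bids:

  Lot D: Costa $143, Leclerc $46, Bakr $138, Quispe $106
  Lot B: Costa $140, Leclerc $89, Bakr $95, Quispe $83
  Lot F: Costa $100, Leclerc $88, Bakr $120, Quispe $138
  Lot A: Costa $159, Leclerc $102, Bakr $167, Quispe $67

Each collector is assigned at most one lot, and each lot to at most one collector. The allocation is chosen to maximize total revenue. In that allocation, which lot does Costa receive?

Optimal: Costa→Lot D ($143), Leclerc→Lot B ($89), Bakr→Lot A ($167), Quispe→Lot F ($138) — total 143+89+167+138 = $537.
Column-greedy (each lot in turn goes to its best remaining collector) gives $478, worse by 59.
Every other assignment is strictly worse.
Costa's own top lot is Lot A ($159), but forcing Costa→Lot A and reassigning the rest optimally gives only $524 — worse by 13.

Costa receives Lot D.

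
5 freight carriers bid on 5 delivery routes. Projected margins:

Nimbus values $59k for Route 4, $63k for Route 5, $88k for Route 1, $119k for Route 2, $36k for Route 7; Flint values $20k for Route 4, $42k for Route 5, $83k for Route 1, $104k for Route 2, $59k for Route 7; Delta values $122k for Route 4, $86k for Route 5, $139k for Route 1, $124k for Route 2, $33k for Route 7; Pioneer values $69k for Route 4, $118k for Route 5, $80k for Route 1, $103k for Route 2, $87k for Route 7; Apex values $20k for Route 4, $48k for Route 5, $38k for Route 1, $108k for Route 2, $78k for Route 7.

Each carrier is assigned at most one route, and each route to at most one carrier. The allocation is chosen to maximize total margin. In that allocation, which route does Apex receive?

Optimal: Nimbus→Route 2 ($119k), Flint→Route 1 ($83k), Delta→Route 4 ($122k), Pioneer→Route 5 ($118k), Apex→Route 7 ($78k) — total 119+83+122+118+78 = $520k.
Column-greedy (each route in turn goes to its best remaining carrier) gives $495k, worse by 25.
Next-best assignment: Nimbus→Route 1, Flint→Route 2, Delta→Route 4, Pioneer→Route 5, Apex→Route 7 = $510k.
Swapping Apex↔Pioneer (Apex→Route 5 $48k, Pioneer→Route 7 $87k) loses 61.
Apex's own top route is Route 2 ($108k), but forcing Apex→Route 2 and reassigning the rest optimally gives only $495k — worse by 25.

Apex receives Route 7.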